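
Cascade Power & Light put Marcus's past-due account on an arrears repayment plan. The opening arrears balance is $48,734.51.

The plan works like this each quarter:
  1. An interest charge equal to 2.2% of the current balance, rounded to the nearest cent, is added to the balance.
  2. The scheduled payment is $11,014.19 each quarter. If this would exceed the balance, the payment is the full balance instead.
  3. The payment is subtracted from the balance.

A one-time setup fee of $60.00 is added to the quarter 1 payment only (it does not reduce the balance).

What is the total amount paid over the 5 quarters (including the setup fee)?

$51,919.40

Quarter 1: opening $48,734.51; interest $1,072.16 → $49,806.67; payment $11,014.19 (+ $60.00 fee); balance $38,792.48
Quarter 2: opening $38,792.48; interest $853.43 → $39,645.91; payment $11,014.19; balance $28,631.72
Quarter 3: opening $28,631.72; interest $629.90 → $29,261.62; payment $11,014.19; balance $18,247.43
Quarter 4: opening $18,247.43; interest $401.44 → $18,648.87; payment $11,014.19; balance $7,634.68
Quarter 5: opening $7,634.68; interest $167.96 → $7,802.64; payment $7,802.64; balance $0.00
Total paid: $51,919.40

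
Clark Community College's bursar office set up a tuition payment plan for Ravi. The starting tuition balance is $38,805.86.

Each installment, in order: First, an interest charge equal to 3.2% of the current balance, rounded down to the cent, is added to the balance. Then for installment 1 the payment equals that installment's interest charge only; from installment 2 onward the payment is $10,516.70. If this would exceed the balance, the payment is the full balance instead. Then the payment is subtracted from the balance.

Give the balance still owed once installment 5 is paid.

$0.00

Installment 1: $38,805.86 +$1,241.78 interest = $40,047.64; pay $1,241.78 → $38,805.86
Installment 2: $38,805.86 +$1,241.78 interest = $40,047.64; pay $10,516.70 → $29,530.94
Installment 3: $29,530.94 +$944.99 interest = $30,475.93; pay $10,516.70 → $19,959.23
Installment 4: $19,959.23 +$638.69 interest = $20,597.92; pay $10,516.70 → $10,081.22
Installment 5: $10,081.22 +$322.59 interest = $10,403.81; pay $10,403.81 → $0.00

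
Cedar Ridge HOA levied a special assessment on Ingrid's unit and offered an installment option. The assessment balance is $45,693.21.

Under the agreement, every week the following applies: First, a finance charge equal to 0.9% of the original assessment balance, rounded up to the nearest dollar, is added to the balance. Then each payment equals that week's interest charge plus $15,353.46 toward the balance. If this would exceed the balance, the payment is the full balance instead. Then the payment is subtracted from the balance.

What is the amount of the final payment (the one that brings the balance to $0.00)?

$15,398.29

Week 1: $45,693.21 +$412.00 interest = $46,105.21; pay $15,765.46 → $30,339.75
Week 2: $30,339.75 +$412.00 interest = $30,751.75; pay $15,765.46 → $14,986.29
Week 3: $14,986.29 +$412.00 interest = $15,398.29; pay $15,398.29 → $0.00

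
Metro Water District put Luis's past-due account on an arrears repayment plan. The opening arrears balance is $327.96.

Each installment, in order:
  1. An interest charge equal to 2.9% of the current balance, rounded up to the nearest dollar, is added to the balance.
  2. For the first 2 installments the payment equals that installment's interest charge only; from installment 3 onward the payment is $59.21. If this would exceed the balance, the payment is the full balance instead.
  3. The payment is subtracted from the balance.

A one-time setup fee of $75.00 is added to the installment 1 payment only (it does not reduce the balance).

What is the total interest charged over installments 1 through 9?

Installment 1: $327.96 +$10.00 interest = $337.96; pay $10.00 (+ $75.00 fee) → $327.96
Installment 2: $327.96 +$10.00 interest = $337.96; pay $10.00 → $327.96
Installment 3: $327.96 +$10.00 interest = $337.96; pay $59.21 → $278.75
Installment 4: $278.75 +$9.00 interest = $287.75; pay $59.21 → $228.54
Installment 5: $228.54 +$7.00 interest = $235.54; pay $59.21 → $176.33
Installment 6: $176.33 +$6.00 interest = $182.33; pay $59.21 → $123.12
Installment 7: $123.12 +$4.00 interest = $127.12; pay $59.21 → $67.91
Installment 8: $67.91 +$2.00 interest = $69.91; pay $59.21 → $10.70
Installment 9: $10.70 +$1.00 interest = $11.70; pay $11.70 → $0.00
Total interest: $10.00 + $10.00 + $10.00 + $9.00 + $7.00 + $6.00 + $4.00 + $2.00 + $1.00 = $59.00

$59.00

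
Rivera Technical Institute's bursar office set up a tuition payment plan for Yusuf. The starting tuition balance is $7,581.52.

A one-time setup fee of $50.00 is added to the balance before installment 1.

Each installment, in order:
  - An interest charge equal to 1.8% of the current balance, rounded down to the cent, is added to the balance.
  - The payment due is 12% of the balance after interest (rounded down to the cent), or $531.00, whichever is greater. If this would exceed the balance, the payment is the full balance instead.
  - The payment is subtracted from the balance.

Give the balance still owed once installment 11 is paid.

Installment 1: opening $7,631.52; interest $137.36 → $7,768.88; payment $932.26; balance $6,836.62
Installment 2: opening $6,836.62; interest $123.05 → $6,959.67; payment $835.16; balance $6,124.51
Installment 3: opening $6,124.51; interest $110.24 → $6,234.75; payment $748.17; balance $5,486.58
Installment 4: opening $5,486.58; interest $98.75 → $5,585.33; payment $670.23; balance $4,915.10
Installment 5: opening $4,915.10; interest $88.47 → $5,003.57; payment $600.42; balance $4,403.15
Installment 6: opening $4,403.15; interest $79.25 → $4,482.40; payment $537.88; balance $3,944.52
Installment 7: opening $3,944.52; interest $71.00 → $4,015.52; payment $531.00; balance $3,484.52
Installment 8: opening $3,484.52; interest $62.72 → $3,547.24; payment $531.00; balance $3,016.24
Installment 9: opening $3,016.24; interest $54.29 → $3,070.53; payment $531.00; balance $2,539.53
Installment 10: opening $2,539.53; interest $45.71 → $2,585.24; payment $531.00; balance $2,054.24
Installment 11: opening $2,054.24; interest $36.97 → $2,091.21; payment $531.00; balance $1,560.21

$1,560.21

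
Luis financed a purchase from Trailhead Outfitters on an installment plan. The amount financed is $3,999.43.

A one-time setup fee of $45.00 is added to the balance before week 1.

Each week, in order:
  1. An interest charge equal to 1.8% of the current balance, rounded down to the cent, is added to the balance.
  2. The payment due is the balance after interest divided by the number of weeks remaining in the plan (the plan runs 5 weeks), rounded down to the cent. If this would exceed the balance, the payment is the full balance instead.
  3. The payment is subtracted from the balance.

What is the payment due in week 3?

$853.35

Week 1: $4,044.43 +$72.79 interest = $4,117.22; pay $823.44 → $3,293.78
Week 2: $3,293.78 +$59.28 interest = $3,353.06; pay $838.26 → $2,514.80
Week 3: $2,514.80 +$45.26 interest = $2,560.06; pay $853.35 → $1,706.71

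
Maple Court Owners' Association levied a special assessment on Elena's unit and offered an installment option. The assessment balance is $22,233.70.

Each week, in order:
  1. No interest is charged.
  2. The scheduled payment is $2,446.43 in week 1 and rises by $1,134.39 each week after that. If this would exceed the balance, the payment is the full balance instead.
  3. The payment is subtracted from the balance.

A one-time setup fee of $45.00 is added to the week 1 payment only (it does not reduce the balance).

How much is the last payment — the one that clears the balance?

$5,641.64

Week 1: $22,233.70 − $2,446.43 (+ $45.00 fee) → $19,787.27
Week 2: $19,787.27 − $3,580.82 → $16,206.45
Week 3: $16,206.45 − $4,715.21 → $11,491.24
Week 4: $11,491.24 − $5,849.60 → $5,641.64
Week 5: $5,641.64 − $5,641.64 → $0.00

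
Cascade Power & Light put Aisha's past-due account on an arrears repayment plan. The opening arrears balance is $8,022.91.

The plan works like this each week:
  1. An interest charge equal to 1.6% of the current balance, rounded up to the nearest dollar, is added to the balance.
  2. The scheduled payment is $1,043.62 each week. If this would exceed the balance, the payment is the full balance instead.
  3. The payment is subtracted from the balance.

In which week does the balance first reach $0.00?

9

Week 1: $8,022.91 +$129.00 interest = $8,151.91; pay $1,043.62 → $7,108.29
Week 2: $7,108.29 +$114.00 interest = $7,222.29; pay $1,043.62 → $6,178.67
Week 3: $6,178.67 +$99.00 interest = $6,277.67; pay $1,043.62 → $5,234.05
Week 4: $5,234.05 +$84.00 interest = $5,318.05; pay $1,043.62 → $4,274.43
Week 5: $4,274.43 +$69.00 interest = $4,343.43; pay $1,043.62 → $3,299.81
Week 6: $3,299.81 +$53.00 interest = $3,352.81; pay $1,043.62 → $2,309.19
Week 7: $2,309.19 +$37.00 interest = $2,346.19; pay $1,043.62 → $1,302.57
Week 8: $1,302.57 +$21.00 interest = $1,323.57; pay $1,043.62 → $279.95
Week 9: $279.95 +$5.00 interest = $284.95; pay $284.95 → $0.00
Balance reaches $0.00 in week 9.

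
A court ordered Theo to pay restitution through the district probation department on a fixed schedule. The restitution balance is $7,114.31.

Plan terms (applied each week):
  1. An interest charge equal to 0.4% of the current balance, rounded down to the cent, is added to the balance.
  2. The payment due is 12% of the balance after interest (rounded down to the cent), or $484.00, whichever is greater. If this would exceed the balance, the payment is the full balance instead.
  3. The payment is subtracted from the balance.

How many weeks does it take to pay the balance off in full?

14

Week 1: opening $7,114.31; interest $28.45 → $7,142.76; payment $857.13; balance $6,285.63
Week 2: opening $6,285.63; interest $25.14 → $6,310.77; payment $757.29; balance $5,553.48
Week 3: opening $5,553.48; interest $22.21 → $5,575.69; payment $669.08; balance $4,906.61
Week 4: opening $4,906.61; interest $19.62 → $4,926.23; payment $591.14; balance $4,335.09
Week 5: opening $4,335.09; interest $17.34 → $4,352.43; payment $522.29; balance $3,830.14
Week 6: opening $3,830.14; interest $15.32 → $3,845.46; payment $484.00; balance $3,361.46
Week 7: opening $3,361.46; interest $13.44 → $3,374.90; payment $484.00; balance $2,890.90
Week 8: opening $2,890.90; interest $11.56 → $2,902.46; payment $484.00; balance $2,418.46
Week 9: opening $2,418.46; interest $9.67 → $2,428.13; payment $484.00; balance $1,944.13
Week 10: opening $1,944.13; interest $7.77 → $1,951.90; payment $484.00; balance $1,467.90
Week 11: opening $1,467.90; interest $5.87 → $1,473.77; payment $484.00; balance $989.77
Week 12: opening $989.77; interest $3.95 → $993.72; payment $484.00; balance $509.72
Week 13: opening $509.72; interest $2.03 → $511.75; payment $484.00; balance $27.75
Week 14: opening $27.75; interest $0.11 → $27.86; payment $27.86; balance $0.00
Balance reaches $0.00 in week 14.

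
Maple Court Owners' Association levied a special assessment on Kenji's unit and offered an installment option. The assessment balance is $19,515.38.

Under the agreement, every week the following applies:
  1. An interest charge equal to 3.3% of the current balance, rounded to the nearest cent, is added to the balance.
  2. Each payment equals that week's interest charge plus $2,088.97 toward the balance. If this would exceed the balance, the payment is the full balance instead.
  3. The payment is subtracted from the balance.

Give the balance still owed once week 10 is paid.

$0.00

Week 1: opening $19,515.38; interest $644.01 → $20,159.39; payment $2,732.98; balance $17,426.41
Week 2: opening $17,426.41; interest $575.07 → $18,001.48; payment $2,664.04; balance $15,337.44
Week 3: opening $15,337.44; interest $506.14 → $15,843.58; payment $2,595.11; balance $13,248.47
Week 4: opening $13,248.47; interest $437.20 → $13,685.67; payment $2,526.17; balance $11,159.50
Week 5: opening $11,159.50; interest $368.26 → $11,527.76; payment $2,457.23; balance $9,070.53
Week 6: opening $9,070.53; interest $299.33 → $9,369.86; payment $2,388.30; balance $6,981.56
Week 7: opening $6,981.56; interest $230.39 → $7,211.95; payment $2,319.36; balance $4,892.59
Week 8: opening $4,892.59; interest $161.46 → $5,054.05; payment $2,250.43; balance $2,803.62
Week 9: opening $2,803.62; interest $92.52 → $2,896.14; payment $2,181.49; balance $714.65
Week 10: opening $714.65; interest $23.58 → $738.23; payment $738.23; balance $0.00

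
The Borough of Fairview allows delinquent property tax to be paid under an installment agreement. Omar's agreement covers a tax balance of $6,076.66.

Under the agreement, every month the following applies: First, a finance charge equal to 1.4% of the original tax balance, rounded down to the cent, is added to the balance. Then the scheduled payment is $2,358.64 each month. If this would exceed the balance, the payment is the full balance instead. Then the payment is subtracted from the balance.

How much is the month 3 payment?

# | Opening | Interest | Payment | End bal
1 | $6,076.66 | $85.07 | $2,358.64 | $3,803.09
2 | $3,803.09 | $85.07 | $2,358.64 | $1,529.52
3 | $1,529.52 | $85.07 | $1,614.59 | $0.00

$1,614.59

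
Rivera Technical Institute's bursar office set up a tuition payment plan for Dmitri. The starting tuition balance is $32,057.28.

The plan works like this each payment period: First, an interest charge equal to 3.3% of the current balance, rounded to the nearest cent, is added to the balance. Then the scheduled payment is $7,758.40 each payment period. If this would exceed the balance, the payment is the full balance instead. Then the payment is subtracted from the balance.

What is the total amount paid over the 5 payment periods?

$35,061.38

Payment period 1: opening $32,057.28; interest $1,057.89 → $33,115.17; payment $7,758.40; balance $25,356.77
Payment period 2: opening $25,356.77; interest $836.77 → $26,193.54; payment $7,758.40; balance $18,435.14
Payment period 3: opening $18,435.14; interest $608.36 → $19,043.50; payment $7,758.40; balance $11,285.10
Payment period 4: opening $11,285.10; interest $372.41 → $11,657.51; payment $7,758.40; balance $3,899.11
Payment period 5: opening $3,899.11; interest $128.67 → $4,027.78; payment $4,027.78; balance $0.00
Total paid: $35,061.38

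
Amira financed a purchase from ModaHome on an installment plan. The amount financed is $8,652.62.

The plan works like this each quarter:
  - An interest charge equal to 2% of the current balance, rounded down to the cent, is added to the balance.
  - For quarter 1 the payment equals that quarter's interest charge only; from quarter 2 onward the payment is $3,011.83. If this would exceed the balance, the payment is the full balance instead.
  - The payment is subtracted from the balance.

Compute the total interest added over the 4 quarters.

$520.73

# | Opening | Interest | Payment | End bal
1 | $8,652.62 | $173.05 | $173.05 | $8,652.62
2 | $8,652.62 | $173.05 | $3,011.83 | $5,813.84
3 | $5,813.84 | $116.27 | $3,011.83 | $2,918.28
4 | $2,918.28 | $58.36 | $2,976.64 | $0.00
Total interest: $173.05 + $173.05 + $116.27 + $58.36 = $520.73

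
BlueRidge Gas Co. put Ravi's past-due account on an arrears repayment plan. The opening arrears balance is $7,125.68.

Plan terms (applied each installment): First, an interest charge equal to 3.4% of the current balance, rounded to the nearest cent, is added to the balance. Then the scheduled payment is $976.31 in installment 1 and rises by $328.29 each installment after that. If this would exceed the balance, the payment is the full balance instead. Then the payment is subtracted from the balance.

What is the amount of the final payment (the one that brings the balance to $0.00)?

Installment 1: $7,125.68 +$242.27 interest = $7,367.95; pay $976.31 → $6,391.64
Installment 2: $6,391.64 +$217.32 interest = $6,608.96; pay $1,304.60 → $5,304.36
Installment 3: $5,304.36 +$180.35 interest = $5,484.71; pay $1,632.89 → $3,851.82
Installment 4: $3,851.82 +$130.96 interest = $3,982.78; pay $1,961.18 → $2,021.60
Installment 5: $2,021.60 +$68.73 interest = $2,090.33; pay $2,090.33 → $0.00

$2,090.33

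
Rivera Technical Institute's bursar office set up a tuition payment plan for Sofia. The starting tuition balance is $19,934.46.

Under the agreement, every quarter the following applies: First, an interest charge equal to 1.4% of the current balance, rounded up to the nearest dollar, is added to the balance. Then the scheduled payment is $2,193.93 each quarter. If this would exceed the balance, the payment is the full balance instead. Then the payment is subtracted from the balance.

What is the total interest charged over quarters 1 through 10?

$1,544.00

# | Opening | Interest | Payment | End bal
1 | $19,934.46 | $280.00 | $2,193.93 | $18,020.53
2 | $18,020.53 | $253.00 | $2,193.93 | $16,079.60
3 | $16,079.60 | $226.00 | $2,193.93 | $14,111.67
4 | $14,111.67 | $198.00 | $2,193.93 | $12,115.74
5 | $12,115.74 | $170.00 | $2,193.93 | $10,091.81
6 | $10,091.81 | $142.00 | $2,193.93 | $8,039.88
7 | $8,039.88 | $113.00 | $2,193.93 | $5,958.95
8 | $5,958.95 | $84.00 | $2,193.93 | $3,849.02
9 | $3,849.02 | $54.00 | $2,193.93 | $1,709.09
10 | $1,709.09 | $24.00 | $1,733.09 | $0.00
Total interest: $280.00 + $253.00 + $226.00 + $198.00 + $170.00 + $142.00 + $113.00 + $84.00 + $54.00 + $24.00 = $1,544.00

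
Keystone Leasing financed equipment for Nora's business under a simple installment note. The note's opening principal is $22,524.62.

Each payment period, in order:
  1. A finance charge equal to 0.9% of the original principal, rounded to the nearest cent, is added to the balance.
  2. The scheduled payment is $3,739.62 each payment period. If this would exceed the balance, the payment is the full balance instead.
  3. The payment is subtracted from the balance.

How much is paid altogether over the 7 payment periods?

Payment period 1: opening $22,524.62; interest $202.72 → $22,727.34; payment $3,739.62; balance $18,987.72
Payment period 2: opening $18,987.72; interest $202.72 → $19,190.44; payment $3,739.62; balance $15,450.82
Payment period 3: opening $15,450.82; interest $202.72 → $15,653.54; payment $3,739.62; balance $11,913.92
Payment period 4: opening $11,913.92; interest $202.72 → $12,116.64; payment $3,739.62; balance $8,377.02
Payment period 5: opening $8,377.02; interest $202.72 → $8,579.74; payment $3,739.62; balance $4,840.12
Payment period 6: opening $4,840.12; interest $202.72 → $5,042.84; payment $3,739.62; balance $1,303.22
Payment period 7: opening $1,303.22; interest $202.72 → $1,505.94; payment $1,505.94; balance $0.00
Total paid: $23,943.66

$23,943.66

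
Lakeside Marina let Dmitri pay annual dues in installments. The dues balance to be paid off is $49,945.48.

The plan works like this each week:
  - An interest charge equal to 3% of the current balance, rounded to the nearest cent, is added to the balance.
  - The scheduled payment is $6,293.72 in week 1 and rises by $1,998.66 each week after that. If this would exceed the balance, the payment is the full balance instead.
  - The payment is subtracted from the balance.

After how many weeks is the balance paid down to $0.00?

6

Week 1: $49,945.48 +$1,498.36 interest = $51,443.84; pay $6,293.72 → $45,150.12
Week 2: $45,150.12 +$1,354.50 interest = $46,504.62; pay $8,292.38 → $38,212.24
Week 3: $38,212.24 +$1,146.37 interest = $39,358.61; pay $10,291.04 → $29,067.57
Week 4: $29,067.57 +$872.03 interest = $29,939.60; pay $12,289.70 → $17,649.90
Week 5: $17,649.90 +$529.50 interest = $18,179.40; pay $14,288.36 → $3,891.04
Week 6: $3,891.04 +$116.73 interest = $4,007.77; pay $4,007.77 → $0.00
Balance reaches $0.00 in week 6.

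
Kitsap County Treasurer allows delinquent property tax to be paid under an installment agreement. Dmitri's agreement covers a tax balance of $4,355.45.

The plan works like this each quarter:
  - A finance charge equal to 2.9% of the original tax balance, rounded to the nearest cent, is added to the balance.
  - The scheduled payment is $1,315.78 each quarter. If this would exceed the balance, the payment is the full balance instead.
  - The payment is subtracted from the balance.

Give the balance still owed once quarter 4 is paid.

Quarter 1: opening $4,355.45; interest $126.31 → $4,481.76; payment $1,315.78; balance $3,165.98
Quarter 2: opening $3,165.98; interest $126.31 → $3,292.29; payment $1,315.78; balance $1,976.51
Quarter 3: opening $1,976.51; interest $126.31 → $2,102.82; payment $1,315.78; balance $787.04
Quarter 4: opening $787.04; interest $126.31 → $913.35; payment $913.35; balance $0.00

$0.00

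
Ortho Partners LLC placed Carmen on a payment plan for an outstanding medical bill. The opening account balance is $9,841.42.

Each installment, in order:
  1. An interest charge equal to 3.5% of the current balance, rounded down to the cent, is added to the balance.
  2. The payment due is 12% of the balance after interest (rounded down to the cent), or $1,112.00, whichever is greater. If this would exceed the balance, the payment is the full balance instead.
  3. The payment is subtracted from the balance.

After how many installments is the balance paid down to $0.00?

# | Opening | Interest | Payment | End bal
1 | $9,841.42 | $344.44 | $1,222.30 | $8,963.56
2 | $8,963.56 | $313.72 | $1,113.27 | $8,164.01
3 | $8,164.01 | $285.74 | $1,112.00 | $7,337.75
4 | $7,337.75 | $256.82 | $1,112.00 | $6,482.57
5 | $6,482.57 | $226.88 | $1,112.00 | $5,597.45
6 | $5,597.45 | $195.91 | $1,112.00 | $4,681.36
7 | $4,681.36 | $163.84 | $1,112.00 | $3,733.20
8 | $3,733.20 | $130.66 | $1,112.00 | $2,751.86
9 | $2,751.86 | $96.31 | $1,112.00 | $1,736.17
10 | $1,736.17 | $60.76 | $1,112.00 | $684.93
11 | $684.93 | $23.97 | $708.90 | $0.00
Balance reaches $0.00 in installment 11.

11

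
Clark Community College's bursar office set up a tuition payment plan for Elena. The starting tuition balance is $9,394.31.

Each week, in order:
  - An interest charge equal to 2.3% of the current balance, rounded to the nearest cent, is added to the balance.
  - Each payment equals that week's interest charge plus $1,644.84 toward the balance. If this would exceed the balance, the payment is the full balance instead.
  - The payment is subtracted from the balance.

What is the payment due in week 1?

$1,860.91

Week 1: $9,394.31 +$216.07 interest = $9,610.38; pay $1,860.91 → $7,749.47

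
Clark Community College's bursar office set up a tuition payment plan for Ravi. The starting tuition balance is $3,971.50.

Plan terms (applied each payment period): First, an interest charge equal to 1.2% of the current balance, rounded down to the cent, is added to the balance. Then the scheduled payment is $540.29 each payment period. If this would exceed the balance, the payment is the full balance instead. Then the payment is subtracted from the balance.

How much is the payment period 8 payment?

$401.13

Payment period 1: opening $3,971.50; interest $47.65 → $4,019.15; payment $540.29; balance $3,478.86
Payment period 2: opening $3,478.86; interest $41.74 → $3,520.60; payment $540.29; balance $2,980.31
Payment period 3: opening $2,980.31; interest $35.76 → $3,016.07; payment $540.29; balance $2,475.78
Payment period 4: opening $2,475.78; interest $29.70 → $2,505.48; payment $540.29; balance $1,965.19
Payment period 5: opening $1,965.19; interest $23.58 → $1,988.77; payment $540.29; balance $1,448.48
Payment period 6: opening $1,448.48; interest $17.38 → $1,465.86; payment $540.29; balance $925.57
Payment period 7: opening $925.57; interest $11.10 → $936.67; payment $540.29; balance $396.38
Payment period 8: opening $396.38; interest $4.75 → $401.13; payment $401.13; balance $0.00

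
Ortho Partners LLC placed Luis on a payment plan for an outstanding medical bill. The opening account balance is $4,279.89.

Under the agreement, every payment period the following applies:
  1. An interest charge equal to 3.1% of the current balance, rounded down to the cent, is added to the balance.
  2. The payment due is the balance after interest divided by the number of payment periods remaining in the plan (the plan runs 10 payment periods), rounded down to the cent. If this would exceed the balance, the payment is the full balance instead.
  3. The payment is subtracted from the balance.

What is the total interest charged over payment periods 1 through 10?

Payment period 1: opening $4,279.89; interest $132.67 → $4,412.56; payment $441.25; balance $3,971.31
Payment period 2: opening $3,971.31; interest $123.11 → $4,094.42; payment $454.93; balance $3,639.49
Payment period 3: opening $3,639.49; interest $112.82 → $3,752.31; payment $469.03; balance $3,283.28
Payment period 4: opening $3,283.28; interest $101.78 → $3,385.06; payment $483.58; balance $2,901.48
Payment period 5: opening $2,901.48; interest $89.94 → $2,991.42; payment $498.57; balance $2,492.85
Payment period 6: opening $2,492.85; interest $77.27 → $2,570.12; payment $514.02; balance $2,056.10
Payment period 7: opening $2,056.10; interest $63.73 → $2,119.83; payment $529.95; balance $1,589.88
Payment period 8: opening $1,589.88; interest $49.28 → $1,639.16; payment $546.38; balance $1,092.78
Payment period 9: opening $1,092.78; interest $33.87 → $1,126.65; payment $563.32; balance $563.33
Payment period 10: opening $563.33; interest $17.46 → $580.79; payment $580.79; balance $0.00
Total interest: $132.67 + $123.11 + $112.82 + $101.78 + $89.94 + $77.27 + $63.73 + $49.28 + $33.87 + $17.46 = $801.93

$801.93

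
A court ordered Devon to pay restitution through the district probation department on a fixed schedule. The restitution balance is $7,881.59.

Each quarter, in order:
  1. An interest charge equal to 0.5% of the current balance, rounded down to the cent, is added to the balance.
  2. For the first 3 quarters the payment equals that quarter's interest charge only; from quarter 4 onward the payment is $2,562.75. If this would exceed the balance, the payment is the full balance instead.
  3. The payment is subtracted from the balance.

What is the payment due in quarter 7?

$275.00

Quarter 1: $7,881.59 +$39.40 interest = $7,920.99; pay $39.40 → $7,881.59
Quarter 2: $7,881.59 +$39.40 interest = $7,920.99; pay $39.40 → $7,881.59
Quarter 3: $7,881.59 +$39.40 interest = $7,920.99; pay $39.40 → $7,881.59
Quarter 4: $7,881.59 +$39.40 interest = $7,920.99; pay $2,562.75 → $5,358.24
Quarter 5: $5,358.24 +$26.79 interest = $5,385.03; pay $2,562.75 → $2,822.28
Quarter 6: $2,822.28 +$14.11 interest = $2,836.39; pay $2,562.75 → $273.64
Quarter 7: $273.64 +$1.36 interest = $275.00; pay $275.00 → $0.00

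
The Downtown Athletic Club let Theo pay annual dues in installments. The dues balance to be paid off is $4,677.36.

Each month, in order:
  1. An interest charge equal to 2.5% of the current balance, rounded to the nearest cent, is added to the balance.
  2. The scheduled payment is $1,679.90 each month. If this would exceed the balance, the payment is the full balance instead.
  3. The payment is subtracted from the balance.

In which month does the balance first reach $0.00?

# | Opening | Interest | Payment | End bal
1 | $4,677.36 | $116.93 | $1,679.90 | $3,114.39
2 | $3,114.39 | $77.86 | $1,679.90 | $1,512.35
3 | $1,512.35 | $37.81 | $1,550.16 | $0.00
Balance reaches $0.00 in month 3.

3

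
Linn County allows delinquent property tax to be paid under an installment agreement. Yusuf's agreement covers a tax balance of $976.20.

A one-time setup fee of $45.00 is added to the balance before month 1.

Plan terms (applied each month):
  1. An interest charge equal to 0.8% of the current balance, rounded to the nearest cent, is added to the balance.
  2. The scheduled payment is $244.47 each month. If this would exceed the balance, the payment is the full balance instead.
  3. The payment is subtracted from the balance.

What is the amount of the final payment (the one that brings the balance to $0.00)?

$65.11

Month 1: opening $1,021.20; interest $8.17 → $1,029.37; payment $244.47; balance $784.90
Month 2: opening $784.90; interest $6.28 → $791.18; payment $244.47; balance $546.71
Month 3: opening $546.71; interest $4.37 → $551.08; payment $244.47; balance $306.61
Month 4: opening $306.61; interest $2.45 → $309.06; payment $244.47; balance $64.59
Month 5: opening $64.59; interest $0.52 → $65.11; payment $65.11; balance $0.00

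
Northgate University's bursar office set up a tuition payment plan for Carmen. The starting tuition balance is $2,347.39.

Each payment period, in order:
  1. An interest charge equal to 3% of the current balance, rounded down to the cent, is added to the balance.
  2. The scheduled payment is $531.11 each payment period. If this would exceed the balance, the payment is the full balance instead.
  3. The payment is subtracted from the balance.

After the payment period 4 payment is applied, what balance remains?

$420.03

Payment period 1: opening $2,347.39; interest $70.42 → $2,417.81; payment $531.11; balance $1,886.70
Payment period 2: opening $1,886.70; interest $56.60 → $1,943.30; payment $531.11; balance $1,412.19
Payment period 3: opening $1,412.19; interest $42.36 → $1,454.55; payment $531.11; balance $923.44
Payment period 4: opening $923.44; interest $27.70 → $951.14; payment $531.11; balance $420.03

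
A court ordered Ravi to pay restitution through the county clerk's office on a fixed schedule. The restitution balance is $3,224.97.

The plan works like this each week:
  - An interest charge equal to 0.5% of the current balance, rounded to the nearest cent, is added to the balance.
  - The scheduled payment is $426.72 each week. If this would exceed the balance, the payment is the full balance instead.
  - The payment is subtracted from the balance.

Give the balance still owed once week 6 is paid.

$730.40

# | Opening | Interest | Payment | End bal
1 | $3,224.97 | $16.12 | $426.72 | $2,814.37
2 | $2,814.37 | $14.07 | $426.72 | $2,401.72
3 | $2,401.72 | $12.01 | $426.72 | $1,987.01
4 | $1,987.01 | $9.94 | $426.72 | $1,570.23
5 | $1,570.23 | $7.85 | $426.72 | $1,151.36
6 | $1,151.36 | $5.76 | $426.72 | $730.40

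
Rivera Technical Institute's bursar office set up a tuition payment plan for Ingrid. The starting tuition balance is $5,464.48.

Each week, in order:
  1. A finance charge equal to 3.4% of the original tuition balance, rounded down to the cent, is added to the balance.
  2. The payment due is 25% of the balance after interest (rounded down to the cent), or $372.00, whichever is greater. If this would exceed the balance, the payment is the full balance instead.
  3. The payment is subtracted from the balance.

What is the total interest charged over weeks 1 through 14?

# | Opening | Interest | Payment | End bal
1 | $5,464.48 | $185.79 | $1,412.56 | $4,237.71
2 | $4,237.71 | $185.79 | $1,105.87 | $3,317.63
3 | $3,317.63 | $185.79 | $875.85 | $2,627.57
4 | $2,627.57 | $185.79 | $703.34 | $2,110.02
5 | $2,110.02 | $185.79 | $573.95 | $1,721.86
6 | $1,721.86 | $185.79 | $476.91 | $1,430.74
7 | $1,430.74 | $185.79 | $404.13 | $1,212.40
8 | $1,212.40 | $185.79 | $372.00 | $1,026.19
9 | $1,026.19 | $185.79 | $372.00 | $839.98
10 | $839.98 | $185.79 | $372.00 | $653.77
11 | $653.77 | $185.79 | $372.00 | $467.56
12 | $467.56 | $185.79 | $372.00 | $281.35
13 | $281.35 | $185.79 | $372.00 | $95.14
14 | $95.14 | $185.79 | $280.93 | $0.00
Total interest: $185.79 + $185.79 + $185.79 + $185.79 + $185.79 + $185.79 + $185.79 + $185.79 + $185.79 + $185.79 + $185.79 + $185.79 + $185.79 + $185.79 = $2,601.06

$2,601.06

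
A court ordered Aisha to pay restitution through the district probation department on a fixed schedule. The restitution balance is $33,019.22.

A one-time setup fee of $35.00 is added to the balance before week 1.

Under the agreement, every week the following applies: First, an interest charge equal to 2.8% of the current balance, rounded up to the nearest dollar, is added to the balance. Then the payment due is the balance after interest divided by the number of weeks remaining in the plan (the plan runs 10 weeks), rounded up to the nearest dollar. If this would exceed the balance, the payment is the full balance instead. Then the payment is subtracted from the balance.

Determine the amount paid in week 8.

Week 1: opening $33,054.22; interest $926.00 → $33,980.22; payment $3,399.00; balance $30,581.22
Week 2: opening $30,581.22; interest $857.00 → $31,438.22; payment $3,494.00; balance $27,944.22
Week 3: opening $27,944.22; interest $783.00 → $28,727.22; payment $3,591.00; balance $25,136.22
Week 4: opening $25,136.22; interest $704.00 → $25,840.22; payment $3,692.00; balance $22,148.22
Week 5: opening $22,148.22; interest $621.00 → $22,769.22; payment $3,795.00; balance $18,974.22
Week 6: opening $18,974.22; interest $532.00 → $19,506.22; payment $3,902.00; balance $15,604.22
Week 7: opening $15,604.22; interest $437.00 → $16,041.22; payment $4,011.00; balance $12,030.22
Week 8: opening $12,030.22; interest $337.00 → $12,367.22; payment $4,123.00; balance $8,244.22

$4,123.00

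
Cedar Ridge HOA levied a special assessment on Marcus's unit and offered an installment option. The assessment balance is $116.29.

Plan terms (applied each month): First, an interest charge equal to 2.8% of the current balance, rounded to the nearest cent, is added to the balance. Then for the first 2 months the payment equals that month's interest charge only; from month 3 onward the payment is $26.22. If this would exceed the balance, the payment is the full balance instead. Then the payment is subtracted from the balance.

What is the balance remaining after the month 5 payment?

Month 1: opening $116.29; interest $3.26 → $119.55; payment $3.26; balance $116.29
Month 2: opening $116.29; interest $3.26 → $119.55; payment $3.26; balance $116.29
Month 3: opening $116.29; interest $3.26 → $119.55; payment $26.22; balance $93.33
Month 4: opening $93.33; interest $2.61 → $95.94; payment $26.22; balance $69.72
Month 5: opening $69.72; interest $1.95 → $71.67; payment $26.22; balance $45.45

$45.45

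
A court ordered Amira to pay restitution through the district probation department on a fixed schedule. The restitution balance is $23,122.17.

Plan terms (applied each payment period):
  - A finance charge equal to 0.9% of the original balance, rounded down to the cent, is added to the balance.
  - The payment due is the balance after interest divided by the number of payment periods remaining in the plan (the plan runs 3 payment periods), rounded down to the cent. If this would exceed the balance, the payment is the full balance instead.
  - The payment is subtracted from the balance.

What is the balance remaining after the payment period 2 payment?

$7,880.80

# | Opening | Interest | Payment | End bal
1 | $23,122.17 | $208.09 | $7,776.75 | $15,553.51
2 | $15,553.51 | $208.09 | $7,880.80 | $7,880.80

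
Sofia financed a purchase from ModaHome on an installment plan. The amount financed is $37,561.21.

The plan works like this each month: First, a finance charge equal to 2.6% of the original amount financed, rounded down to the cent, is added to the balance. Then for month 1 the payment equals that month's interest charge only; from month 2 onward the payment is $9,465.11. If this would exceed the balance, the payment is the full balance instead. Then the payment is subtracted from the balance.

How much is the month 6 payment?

Month 1: $37,561.21 +$976.59 interest = $38,537.80; pay $976.59 → $37,561.21
Month 2: $37,561.21 +$976.59 interest = $38,537.80; pay $9,465.11 → $29,072.69
Month 3: $29,072.69 +$976.59 interest = $30,049.28; pay $9,465.11 → $20,584.17
Month 4: $20,584.17 +$976.59 interest = $21,560.76; pay $9,465.11 → $12,095.65
Month 5: $12,095.65 +$976.59 interest = $13,072.24; pay $9,465.11 → $3,607.13
Month 6: $3,607.13 +$976.59 interest = $4,583.72; pay $4,583.72 → $0.00

$4,583.72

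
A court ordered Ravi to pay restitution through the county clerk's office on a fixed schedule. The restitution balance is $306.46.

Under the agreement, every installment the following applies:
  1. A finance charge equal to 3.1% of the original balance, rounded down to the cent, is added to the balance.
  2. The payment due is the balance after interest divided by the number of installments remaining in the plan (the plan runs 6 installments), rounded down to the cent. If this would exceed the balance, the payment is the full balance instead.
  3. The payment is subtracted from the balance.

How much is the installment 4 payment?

$60.10

Installment 1: $306.46 +$9.50 interest = $315.96; pay $52.66 → $263.30
Installment 2: $263.30 +$9.50 interest = $272.80; pay $54.56 → $218.24
Installment 3: $218.24 +$9.50 interest = $227.74; pay $56.93 → $170.81
Installment 4: $170.81 +$9.50 interest = $180.31; pay $60.10 → $120.21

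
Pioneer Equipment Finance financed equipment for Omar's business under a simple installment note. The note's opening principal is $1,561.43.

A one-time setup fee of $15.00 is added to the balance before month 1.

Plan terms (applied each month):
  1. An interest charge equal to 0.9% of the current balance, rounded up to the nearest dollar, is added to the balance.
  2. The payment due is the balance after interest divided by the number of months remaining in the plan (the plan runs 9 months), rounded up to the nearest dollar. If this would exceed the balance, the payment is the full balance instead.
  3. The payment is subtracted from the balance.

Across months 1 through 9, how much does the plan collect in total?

Month 1: opening $1,576.43; interest $15.00 → $1,591.43; payment $177.00; balance $1,414.43
Month 2: opening $1,414.43; interest $13.00 → $1,427.43; payment $179.00; balance $1,248.43
Month 3: opening $1,248.43; interest $12.00 → $1,260.43; payment $181.00; balance $1,079.43
Month 4: opening $1,079.43; interest $10.00 → $1,089.43; payment $182.00; balance $907.43
Month 5: opening $907.43; interest $9.00 → $916.43; payment $184.00; balance $732.43
Month 6: opening $732.43; interest $7.00 → $739.43; payment $185.00; balance $554.43
Month 7: opening $554.43; interest $5.00 → $559.43; payment $187.00; balance $372.43
Month 8: opening $372.43; interest $4.00 → $376.43; payment $189.00; balance $187.43
Month 9: opening $187.43; interest $2.00 → $189.43; payment $189.43; balance $0.00
Total paid: $1,653.43

$1,653.43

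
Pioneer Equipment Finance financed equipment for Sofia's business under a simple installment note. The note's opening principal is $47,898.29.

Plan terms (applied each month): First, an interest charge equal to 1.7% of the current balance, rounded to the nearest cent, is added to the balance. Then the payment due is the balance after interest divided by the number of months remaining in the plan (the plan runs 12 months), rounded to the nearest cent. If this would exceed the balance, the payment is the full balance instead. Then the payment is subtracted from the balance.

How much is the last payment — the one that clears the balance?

Month 1: opening $47,898.29; interest $814.27 → $48,712.56; payment $4,059.38; balance $44,653.18
Month 2: opening $44,653.18; interest $759.10 → $45,412.28; payment $4,128.39; balance $41,283.89
Month 3: opening $41,283.89; interest $701.83 → $41,985.72; payment $4,198.57; balance $37,787.15
Month 4: opening $37,787.15; interest $642.38 → $38,429.53; payment $4,269.95; balance $34,159.58
Month 5: opening $34,159.58; interest $580.71 → $34,740.29; payment $4,342.54; balance $30,397.75
Month 6: opening $30,397.75; interest $516.76 → $30,914.51; payment $4,416.36; balance $26,498.15
Month 7: opening $26,498.15; interest $450.47 → $26,948.62; payment $4,491.44; balance $22,457.18
Month 8: opening $22,457.18; interest $381.77 → $22,838.95; payment $4,567.79; balance $18,271.16
Month 9: opening $18,271.16; interest $310.61 → $18,581.77; payment $4,645.44; balance $13,936.33
Month 10: opening $13,936.33; interest $236.92 → $14,173.25; payment $4,724.42; balance $9,448.83
Month 11: opening $9,448.83; interest $160.63 → $9,609.46; payment $4,804.73; balance $4,804.73
Month 12: opening $4,804.73; interest $81.68 → $4,886.41; payment $4,886.41; balance $0.00

$4,886.41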